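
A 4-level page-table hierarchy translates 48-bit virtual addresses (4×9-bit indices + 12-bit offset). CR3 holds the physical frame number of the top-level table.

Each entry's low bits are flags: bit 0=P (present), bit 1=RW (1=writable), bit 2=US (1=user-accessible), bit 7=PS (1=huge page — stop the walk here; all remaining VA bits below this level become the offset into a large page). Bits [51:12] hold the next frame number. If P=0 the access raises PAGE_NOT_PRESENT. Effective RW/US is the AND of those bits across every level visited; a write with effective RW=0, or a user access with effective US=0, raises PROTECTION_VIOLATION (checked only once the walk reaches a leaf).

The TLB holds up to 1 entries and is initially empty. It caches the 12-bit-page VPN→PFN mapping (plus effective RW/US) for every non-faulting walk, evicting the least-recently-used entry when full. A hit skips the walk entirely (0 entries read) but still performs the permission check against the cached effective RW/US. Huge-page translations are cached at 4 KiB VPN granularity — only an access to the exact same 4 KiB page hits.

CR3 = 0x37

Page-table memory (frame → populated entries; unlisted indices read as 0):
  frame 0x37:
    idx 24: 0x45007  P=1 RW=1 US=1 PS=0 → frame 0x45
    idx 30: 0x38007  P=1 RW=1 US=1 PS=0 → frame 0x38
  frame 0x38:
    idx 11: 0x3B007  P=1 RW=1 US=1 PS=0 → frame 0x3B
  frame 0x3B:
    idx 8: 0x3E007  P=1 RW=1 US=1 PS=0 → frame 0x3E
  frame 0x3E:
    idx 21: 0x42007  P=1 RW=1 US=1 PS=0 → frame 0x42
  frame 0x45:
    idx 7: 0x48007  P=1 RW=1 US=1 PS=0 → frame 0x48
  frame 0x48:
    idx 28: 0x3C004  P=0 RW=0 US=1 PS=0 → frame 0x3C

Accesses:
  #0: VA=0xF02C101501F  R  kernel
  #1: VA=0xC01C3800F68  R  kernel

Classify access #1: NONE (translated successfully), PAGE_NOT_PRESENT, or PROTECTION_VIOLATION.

Per-access translation:
#0 VA=0xF02C101501F (r,kernel):
  [0] read 0x37 idx=30: raw=0x38007 flags P=1 W=1 U=1 S=0
  [1] read 0x38 idx=11: raw=0x3B007 flags P=1 W=1 U=1 S=0
  [2] read 0x3B idx=8: raw=0x3E007 flags P=1 W=1 U=1 S=0
  [3] read 0x3E idx=21: raw=0x42007 flags P=1 W=1 U=1 S=0
  ✓ 0x4201F  — 4 lookups
#1 VA=0xC01C3800F68 (r,kernel):
  [0] read 0x37 idx=24: raw=0x45007 flags P=1 W=1 U=1 S=0
  [1] read 0x45 idx=7: raw=0x48007 flags P=1 W=1 U=1 S=0
  [2] read 0x48 idx=28: raw=0x3C004 flags P=0 W=0 U=1 S=0
  ✗ PAGE_NOT_PRESENT  [3 reads]

Access #1 fault: PAGE_NOT_PRESENT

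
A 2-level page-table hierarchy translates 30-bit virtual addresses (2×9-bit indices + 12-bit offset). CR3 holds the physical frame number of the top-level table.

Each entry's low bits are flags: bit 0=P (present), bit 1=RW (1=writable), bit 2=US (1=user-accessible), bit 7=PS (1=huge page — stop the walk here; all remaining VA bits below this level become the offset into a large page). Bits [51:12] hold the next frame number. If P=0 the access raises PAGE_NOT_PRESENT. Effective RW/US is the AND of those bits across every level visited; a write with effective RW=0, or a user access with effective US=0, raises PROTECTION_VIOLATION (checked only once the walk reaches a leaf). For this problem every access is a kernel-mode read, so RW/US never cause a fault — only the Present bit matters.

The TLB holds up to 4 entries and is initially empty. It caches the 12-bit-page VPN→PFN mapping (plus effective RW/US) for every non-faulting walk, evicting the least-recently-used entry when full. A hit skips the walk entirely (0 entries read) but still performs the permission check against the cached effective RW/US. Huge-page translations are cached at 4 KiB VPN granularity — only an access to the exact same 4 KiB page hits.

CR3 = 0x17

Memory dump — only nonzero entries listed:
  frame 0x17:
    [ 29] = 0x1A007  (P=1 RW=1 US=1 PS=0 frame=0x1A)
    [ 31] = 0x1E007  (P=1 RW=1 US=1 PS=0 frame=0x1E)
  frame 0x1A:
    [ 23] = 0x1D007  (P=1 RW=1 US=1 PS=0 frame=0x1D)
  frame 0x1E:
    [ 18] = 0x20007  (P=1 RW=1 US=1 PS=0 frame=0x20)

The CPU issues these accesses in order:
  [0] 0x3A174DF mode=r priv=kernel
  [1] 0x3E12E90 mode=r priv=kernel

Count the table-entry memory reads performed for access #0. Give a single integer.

Trace:
#0 VA=0x3A174DF (r,kernel):
  lvl0: tbl 0x17, slot 29 ⇒ 0x1A007 (P1/RW1/US1/PS0)
  lvl1: tbl 0x1A, slot 23 ⇒ 0x1D007 (P1/RW1/US1/PS0)
  → PA=0x1D4DF  (2 entries read)
#1 VA=0x3E12E90 (r,kernel):
  lvl0: tbl 0x17, slot 31 ⇒ 0x1E007 (P1/RW1/US1/PS0)
  lvl1: tbl 0x1E, slot 18 ⇒ 0x20007 (P1/RW1/US1/PS0)
  → PA=0x20E90  (2 entries read)

Entries read for #0: 2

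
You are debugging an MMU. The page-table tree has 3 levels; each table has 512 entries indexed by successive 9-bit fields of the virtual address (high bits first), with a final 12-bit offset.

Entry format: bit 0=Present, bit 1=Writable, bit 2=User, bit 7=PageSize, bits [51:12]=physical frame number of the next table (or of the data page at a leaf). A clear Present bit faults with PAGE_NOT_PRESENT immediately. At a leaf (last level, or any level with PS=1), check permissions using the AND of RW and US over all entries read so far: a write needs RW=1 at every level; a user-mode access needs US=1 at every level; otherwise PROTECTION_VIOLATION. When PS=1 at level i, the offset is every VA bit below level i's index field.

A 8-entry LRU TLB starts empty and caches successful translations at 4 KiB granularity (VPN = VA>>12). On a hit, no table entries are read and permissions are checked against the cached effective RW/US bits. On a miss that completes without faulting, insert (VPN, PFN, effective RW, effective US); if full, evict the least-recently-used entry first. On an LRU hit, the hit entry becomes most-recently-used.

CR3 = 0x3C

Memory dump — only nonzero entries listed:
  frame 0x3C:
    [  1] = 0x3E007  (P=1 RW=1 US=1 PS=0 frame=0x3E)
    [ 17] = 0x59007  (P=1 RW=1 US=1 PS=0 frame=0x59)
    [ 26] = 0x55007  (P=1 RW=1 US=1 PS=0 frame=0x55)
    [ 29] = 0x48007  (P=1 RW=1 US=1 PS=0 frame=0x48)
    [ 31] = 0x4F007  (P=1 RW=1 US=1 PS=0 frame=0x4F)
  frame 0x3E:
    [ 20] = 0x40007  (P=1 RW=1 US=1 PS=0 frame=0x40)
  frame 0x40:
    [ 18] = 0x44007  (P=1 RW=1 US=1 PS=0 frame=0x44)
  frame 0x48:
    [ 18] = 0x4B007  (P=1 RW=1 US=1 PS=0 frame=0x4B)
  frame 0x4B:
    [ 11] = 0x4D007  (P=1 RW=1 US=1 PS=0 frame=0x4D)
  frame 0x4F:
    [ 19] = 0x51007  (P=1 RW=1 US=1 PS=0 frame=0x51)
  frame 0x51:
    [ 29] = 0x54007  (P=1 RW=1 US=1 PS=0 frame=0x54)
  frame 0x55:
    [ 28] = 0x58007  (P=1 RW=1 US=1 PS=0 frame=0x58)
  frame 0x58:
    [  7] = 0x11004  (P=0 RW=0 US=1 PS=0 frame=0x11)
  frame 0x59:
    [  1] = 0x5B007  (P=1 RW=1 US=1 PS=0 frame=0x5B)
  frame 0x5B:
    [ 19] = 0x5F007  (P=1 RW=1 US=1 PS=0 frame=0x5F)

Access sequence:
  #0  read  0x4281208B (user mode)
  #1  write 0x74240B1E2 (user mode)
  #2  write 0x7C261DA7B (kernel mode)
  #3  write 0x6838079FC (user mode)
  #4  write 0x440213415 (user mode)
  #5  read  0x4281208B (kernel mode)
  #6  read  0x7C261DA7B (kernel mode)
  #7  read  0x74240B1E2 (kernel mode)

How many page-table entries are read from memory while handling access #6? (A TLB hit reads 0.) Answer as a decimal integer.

Per-access translation:
#0 VA=0x4281208B (r,user):
  lvl0: tbl 0x3C, slot 1 ⇒ 0x3E007 (P1/RW1/US1/PS0)
  lvl1: tbl 0x3E, slot 20 ⇒ 0x40007 (P1/RW1/US1/PS0)
  lvl2: tbl 0x40, slot 18 ⇒ 0x44007 (P1/RW1/US1/PS0)
  ✓ 0x4408B  — 3 lookups
#1 VA=0x74240B1E2 (w,user):
  lvl0: tbl 0x3C, slot 29 ⇒ 0x48007 (P1/RW1/US1/PS0)
  lvl1: tbl 0x48, slot 18 ⇒ 0x4B007 (P1/RW1/US1/PS0)
  lvl2: tbl 0x4B, slot 11 ⇒ 0x4D007 (P1/RW1/US1/PS0)
  ✓ 0x4D1E2  — 3 lookups
#2 VA=0x7C261DA7B (w,kernel):
  lvl0: tbl 0x3C, slot 31 ⇒ 0x4F007 (P1/RW1/US1/PS0)
  lvl1: tbl 0x4F, slot 19 ⇒ 0x51007 (P1/RW1/US1/PS0)
  lvl2: tbl 0x51, slot 29 ⇒ 0x54007 (P1/RW1/US1/PS0)
  ✓ 0x54A7B  — 3 lookups
#3 VA=0x6838079FC (w,user):
  lvl0: tbl 0x3C, slot 26 ⇒ 0x55007 (P1/RW1/US1/PS0)
  lvl1: tbl 0x55, slot 28 ⇒ 0x58007 (P1/RW1/US1/PS0)
  lvl2: tbl 0x58, slot 7 ⇒ 0x11004 (P0/RW0/US1/PS0)
  → PAGE_NOT_PRESENT  (3 entries read)
#4 VA=0x440213415 (w,user):
  lvl0: tbl 0x3C, slot 17 ⇒ 0x59007 (P1/RW1/US1/PS0)
  lvl1: tbl 0x59, slot 1 ⇒ 0x5B007 (P1/RW1/US1/PS0)
  lvl2: tbl 0x5B, slot 19 ⇒ 0x5F007 (P1/RW1/US1/PS0)
  ✓ 0x5F415  — 3 lookups
#5 VA=0x4281208B (r,kernel):
  TLB hit vpn=0x42812 → PA=0x4408B
#6 VA=0x7C261DA7B (r,kernel):
  TLB hit vpn=0x7C261D → PA=0x54A7B
#7 VA=0x74240B1E2 (r,kernel):
  TLB hit vpn=0x74240B → PA=0x4D1E2

Entries read for #6: 0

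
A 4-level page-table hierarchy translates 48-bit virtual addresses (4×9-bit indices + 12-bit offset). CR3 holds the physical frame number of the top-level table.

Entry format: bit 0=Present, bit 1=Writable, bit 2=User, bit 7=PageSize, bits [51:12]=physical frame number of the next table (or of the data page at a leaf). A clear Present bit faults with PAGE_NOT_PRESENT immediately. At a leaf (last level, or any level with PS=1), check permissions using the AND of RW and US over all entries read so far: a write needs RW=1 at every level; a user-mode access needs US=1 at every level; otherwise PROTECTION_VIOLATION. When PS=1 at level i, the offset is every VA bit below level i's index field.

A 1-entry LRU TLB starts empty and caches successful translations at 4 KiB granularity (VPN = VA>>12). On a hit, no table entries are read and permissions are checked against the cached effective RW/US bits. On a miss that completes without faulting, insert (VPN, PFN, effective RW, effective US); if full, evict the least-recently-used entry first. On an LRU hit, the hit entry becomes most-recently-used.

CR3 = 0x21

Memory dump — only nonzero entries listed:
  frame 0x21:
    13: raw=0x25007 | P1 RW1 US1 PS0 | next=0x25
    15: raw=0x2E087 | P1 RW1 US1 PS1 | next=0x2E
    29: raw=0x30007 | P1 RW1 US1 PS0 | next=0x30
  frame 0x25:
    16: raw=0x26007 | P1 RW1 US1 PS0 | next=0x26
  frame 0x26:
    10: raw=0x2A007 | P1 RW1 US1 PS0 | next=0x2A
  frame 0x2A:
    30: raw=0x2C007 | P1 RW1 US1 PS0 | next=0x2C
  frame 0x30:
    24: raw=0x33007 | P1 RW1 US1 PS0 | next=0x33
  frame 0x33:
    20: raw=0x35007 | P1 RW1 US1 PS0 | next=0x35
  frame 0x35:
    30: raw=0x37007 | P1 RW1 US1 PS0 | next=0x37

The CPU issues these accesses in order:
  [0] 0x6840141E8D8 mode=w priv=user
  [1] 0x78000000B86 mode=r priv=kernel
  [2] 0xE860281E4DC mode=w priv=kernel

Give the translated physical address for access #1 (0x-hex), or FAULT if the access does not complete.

Trace:
#0 VA=0x6840141E8D8 (w,user):
  L0 @0x21[13] → 0x25007  P=1,RW=1,US=1,PS=0
  L1 @0x25[16] → 0x26007  P=1,RW=1,US=1,PS=0
  L2 @0x26[10] → 0x2A007  P=1,RW=1,US=1,PS=0
  L3 @0x2A[30] → 0x2C007  P=1,RW=1,US=1,PS=0
  ⇒ phys 0x2C8D8  [4 reads]
#1 VA=0x78000000B86 (r,kernel):
  L0 @0x21[15] → 0x2E087  P=1,RW=1,US=1,PS=1
  ⇒ phys 0x2EB86 (huge @L0)  [1 reads]
#2 VA=0xE860281E4DC (w,kernel):
  L0 @0x21[29] → 0x30007  P=1,RW=1,US=1,PS=0
  L1 @0x30[24] → 0x33007  P=1,RW=1,US=1,PS=0
  L2 @0x33[20] → 0x35007  P=1,RW=1,US=1,PS=0
  L3 @0x35[30] → 0x37007  P=1,RW=1,US=1,PS=0
  ⇒ phys 0x374DC  [4 reads]

Access #1 PA: 0x2EB86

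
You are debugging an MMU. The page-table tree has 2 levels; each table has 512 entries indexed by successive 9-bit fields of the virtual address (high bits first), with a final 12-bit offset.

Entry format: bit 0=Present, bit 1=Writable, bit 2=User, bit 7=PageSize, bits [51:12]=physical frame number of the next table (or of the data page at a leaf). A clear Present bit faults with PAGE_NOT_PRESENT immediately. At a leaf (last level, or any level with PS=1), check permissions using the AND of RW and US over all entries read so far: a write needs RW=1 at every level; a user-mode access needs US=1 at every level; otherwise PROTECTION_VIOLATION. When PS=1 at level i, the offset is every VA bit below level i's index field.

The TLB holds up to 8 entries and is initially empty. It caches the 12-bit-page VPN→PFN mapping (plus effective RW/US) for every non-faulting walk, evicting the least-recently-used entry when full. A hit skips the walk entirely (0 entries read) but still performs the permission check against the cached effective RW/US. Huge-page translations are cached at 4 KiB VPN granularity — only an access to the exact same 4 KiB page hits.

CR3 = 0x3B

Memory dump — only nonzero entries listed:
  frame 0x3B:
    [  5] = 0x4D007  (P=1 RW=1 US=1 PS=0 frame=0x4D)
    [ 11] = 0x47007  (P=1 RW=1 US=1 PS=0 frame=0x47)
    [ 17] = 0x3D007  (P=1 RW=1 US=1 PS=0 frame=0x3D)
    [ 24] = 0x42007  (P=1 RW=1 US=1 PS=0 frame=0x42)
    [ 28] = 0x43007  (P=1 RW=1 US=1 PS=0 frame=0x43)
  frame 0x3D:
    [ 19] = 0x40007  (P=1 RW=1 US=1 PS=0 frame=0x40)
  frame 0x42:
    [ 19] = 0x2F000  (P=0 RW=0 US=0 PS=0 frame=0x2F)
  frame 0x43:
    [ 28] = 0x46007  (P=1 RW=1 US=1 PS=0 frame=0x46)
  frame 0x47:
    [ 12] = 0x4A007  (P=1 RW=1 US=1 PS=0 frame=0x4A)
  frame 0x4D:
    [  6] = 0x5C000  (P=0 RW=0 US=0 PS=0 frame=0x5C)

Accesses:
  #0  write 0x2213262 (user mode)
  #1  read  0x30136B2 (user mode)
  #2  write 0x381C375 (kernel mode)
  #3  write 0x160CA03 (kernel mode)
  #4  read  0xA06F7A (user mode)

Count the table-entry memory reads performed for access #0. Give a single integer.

Walk each access:
#0 VA=0x2213262 (w,user):
  L0 @0x3B[17] → 0x3D007  P=1,RW=1,US=1,PS=0
  L1 @0x3D[19] → 0x40007  P=1,RW=1,US=1,PS=0
  ⇒ phys 0x40262  [2 reads]
#1 VA=0x30136B2 (r,user):
  L0 @0x3B[24] → 0x42007  P=1,RW=1,US=1,PS=0
  L1 @0x42[19] → 0x2F000  P=0,RW=0,US=0,PS=0
  ⇒ fault: PAGE_NOT_PRESENT  — 2 lookups
#2 VA=0x381C375 (w,kernel):
  L0 @0x3B[28] → 0x43007  P=1,RW=1,US=1,PS=0
  L1 @0x43[28] → 0x46007  P=1,RW=1,US=1,PS=0
  ⇒ phys 0x46375  [2 reads]
#3 VA=0x160CA03 (w,kernel):
  L0 @0x3B[11] → 0x47007  P=1,RW=1,US=1,PS=0
  L1 @0x47[12] → 0x4A007  P=1,RW=1,US=1,PS=0
  ⇒ phys 0x4AA03  [2 reads]
#4 VA=0xA06F7A (r,user):
  L0 @0x3B[5] → 0x4D007  P=1,RW=1,US=1,PS=0
  L1 @0x4D[6] → 0x5C000  P=0,RW=0,US=0,PS=0
  ⇒ fault: PAGE_NOT_PRESENT  — 2 lookups

Entries read for #0: 2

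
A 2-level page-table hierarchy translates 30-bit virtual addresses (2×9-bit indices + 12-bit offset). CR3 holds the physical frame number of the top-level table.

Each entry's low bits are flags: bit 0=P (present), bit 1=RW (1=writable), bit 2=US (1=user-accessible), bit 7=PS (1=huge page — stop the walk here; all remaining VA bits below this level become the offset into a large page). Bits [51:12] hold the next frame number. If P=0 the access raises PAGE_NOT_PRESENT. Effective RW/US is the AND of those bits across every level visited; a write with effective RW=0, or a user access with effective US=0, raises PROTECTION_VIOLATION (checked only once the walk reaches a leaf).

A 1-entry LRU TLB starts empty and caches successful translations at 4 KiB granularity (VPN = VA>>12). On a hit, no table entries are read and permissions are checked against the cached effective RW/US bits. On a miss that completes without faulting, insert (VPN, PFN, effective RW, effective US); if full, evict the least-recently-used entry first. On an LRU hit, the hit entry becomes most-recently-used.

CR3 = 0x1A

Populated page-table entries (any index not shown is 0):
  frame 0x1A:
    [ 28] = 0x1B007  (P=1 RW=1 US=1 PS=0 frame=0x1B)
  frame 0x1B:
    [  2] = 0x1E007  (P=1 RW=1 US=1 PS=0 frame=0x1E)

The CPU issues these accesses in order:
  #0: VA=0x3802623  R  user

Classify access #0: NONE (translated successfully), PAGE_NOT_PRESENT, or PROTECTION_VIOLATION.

Walk each access:
#0 VA=0x3802623 (r,user):
  L0 @0x1A[28] → 0x1B007  P=1,RW=1,US=1,PS=0
  L1 @0x1B[2] → 0x1E007  P=1,RW=1,US=1,PS=0
  → PA=0x1E623  (2 entries read)

Access #0 fault: NONE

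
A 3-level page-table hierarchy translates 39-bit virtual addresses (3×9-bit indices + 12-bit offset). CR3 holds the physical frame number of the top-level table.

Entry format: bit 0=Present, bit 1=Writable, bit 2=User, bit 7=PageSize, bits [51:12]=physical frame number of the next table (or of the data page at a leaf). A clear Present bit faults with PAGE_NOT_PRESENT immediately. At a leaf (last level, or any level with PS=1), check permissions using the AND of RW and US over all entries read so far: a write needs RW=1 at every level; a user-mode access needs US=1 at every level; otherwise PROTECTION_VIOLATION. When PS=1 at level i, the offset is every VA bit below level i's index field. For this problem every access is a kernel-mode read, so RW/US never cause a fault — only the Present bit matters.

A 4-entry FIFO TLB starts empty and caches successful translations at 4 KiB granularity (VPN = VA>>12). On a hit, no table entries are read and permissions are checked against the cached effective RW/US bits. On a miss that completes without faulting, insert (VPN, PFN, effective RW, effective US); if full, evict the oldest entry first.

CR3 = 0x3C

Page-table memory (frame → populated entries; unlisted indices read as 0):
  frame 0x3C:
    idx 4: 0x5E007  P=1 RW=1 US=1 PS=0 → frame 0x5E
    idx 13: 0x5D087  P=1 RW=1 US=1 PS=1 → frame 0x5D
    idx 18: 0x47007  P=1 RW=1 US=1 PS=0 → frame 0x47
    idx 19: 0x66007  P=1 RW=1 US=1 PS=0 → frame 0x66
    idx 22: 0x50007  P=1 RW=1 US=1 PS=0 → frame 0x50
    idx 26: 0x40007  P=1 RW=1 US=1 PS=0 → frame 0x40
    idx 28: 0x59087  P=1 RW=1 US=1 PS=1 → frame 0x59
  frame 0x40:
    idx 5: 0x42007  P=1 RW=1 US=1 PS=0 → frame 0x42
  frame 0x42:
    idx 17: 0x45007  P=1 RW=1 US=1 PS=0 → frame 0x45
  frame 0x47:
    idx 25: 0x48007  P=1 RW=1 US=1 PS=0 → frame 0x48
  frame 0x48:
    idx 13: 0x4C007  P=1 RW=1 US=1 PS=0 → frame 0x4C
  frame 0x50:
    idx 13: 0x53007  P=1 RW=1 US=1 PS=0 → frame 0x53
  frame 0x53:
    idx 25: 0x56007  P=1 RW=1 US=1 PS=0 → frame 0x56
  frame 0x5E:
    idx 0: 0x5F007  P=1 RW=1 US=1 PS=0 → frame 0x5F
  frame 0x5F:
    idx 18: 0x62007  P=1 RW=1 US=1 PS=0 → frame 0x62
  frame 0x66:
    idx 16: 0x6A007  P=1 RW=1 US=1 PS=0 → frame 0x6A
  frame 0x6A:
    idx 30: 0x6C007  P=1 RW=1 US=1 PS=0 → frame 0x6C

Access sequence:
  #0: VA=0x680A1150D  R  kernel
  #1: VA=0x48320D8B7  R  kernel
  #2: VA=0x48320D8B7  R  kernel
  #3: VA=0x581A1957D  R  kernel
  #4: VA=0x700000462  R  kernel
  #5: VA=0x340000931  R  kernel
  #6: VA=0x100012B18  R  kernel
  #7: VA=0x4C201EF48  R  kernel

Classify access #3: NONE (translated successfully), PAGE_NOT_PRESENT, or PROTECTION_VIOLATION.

Per-access translation:
#0 VA=0x680A1150D (r,kernel):
  L0: frame=0x3C idx=26 entry=0x40007 [P=1 RW=1 US=1 PS=0]
  L1: frame=0x40 idx=5 entry=0x42007 [P=1 RW=1 US=1 PS=0]
  L2: frame=0x42 idx=17 entry=0x45007 [P=1 RW=1 US=1 PS=0]
  ⇒ phys 0x4550D  [3 reads]
#1 VA=0x48320D8B7 (r,kernel):
  L0: frame=0x3C idx=18 entry=0x47007 [P=1 RW=1 US=1 PS=0]
  L1: frame=0x47 idx=25 entry=0x48007 [P=1 RW=1 US=1 PS=0]
  L2: frame=0x48 idx=13 entry=0x4C007 [P=1 RW=1 US=1 PS=0]
  ⇒ phys 0x4C8B7  [3 reads]
#2 VA=0x48320D8B7 (r,kernel):
  TLB hit vpn=0x48320D → PA=0x4C8B7
#3 VA=0x581A1957D (r,kernel):
  L0: frame=0x3C idx=22 entry=0x50007 [P=1 RW=1 US=1 PS=0]
  L1: frame=0x50 idx=13 entry=0x53007 [P=1 RW=1 US=1 PS=0]
  L2: frame=0x53 idx=25 entry=0x56007 [P=1 RW=1 US=1 PS=0]
  ⇒ phys 0x5657D  [3 reads]
#4 VA=0x700000462 (r,kernel):
  L0: frame=0x3C idx=28 entry=0x59087 [P=1 RW=1 US=1 PS=1]
  ⇒ phys 0x59462 (huge @L0)  [1 reads]
#5 VA=0x340000931 (r,kernel):
  L0: frame=0x3C idx=13 entry=0x5D087 [P=1 RW=1 US=1 PS=1]
  ⇒ phys 0x5D931 (huge @L0)  [1 reads]
#6 VA=0x100012B18 (r,kernel):
  L0: frame=0x3C idx=4 entry=0x5E007 [P=1 RW=1 US=1 PS=0]
  L1: frame=0x5E idx=0 entry=0x5F007 [P=1 RW=1 US=1 PS=0]
  L2: frame=0x5F idx=18 entry=0x62007 [P=1 RW=1 US=1 PS=0]
  ⇒ phys 0x62B18  [3 reads]
#7 VA=0x4C201EF48 (r,kernel):
  L0: frame=0x3C idx=19 entry=0x66007 [P=1 RW=1 US=1 PS=0]
  L1: frame=0x66 idx=16 entry=0x6A007 [P=1 RW=1 US=1 PS=0]
  L2: frame=0x6A idx=30 entry=0x6C007 [P=1 RW=1 US=1 PS=0]
  ⇒ phys 0x6CF48  [3 reads]

Access #3 fault: NONE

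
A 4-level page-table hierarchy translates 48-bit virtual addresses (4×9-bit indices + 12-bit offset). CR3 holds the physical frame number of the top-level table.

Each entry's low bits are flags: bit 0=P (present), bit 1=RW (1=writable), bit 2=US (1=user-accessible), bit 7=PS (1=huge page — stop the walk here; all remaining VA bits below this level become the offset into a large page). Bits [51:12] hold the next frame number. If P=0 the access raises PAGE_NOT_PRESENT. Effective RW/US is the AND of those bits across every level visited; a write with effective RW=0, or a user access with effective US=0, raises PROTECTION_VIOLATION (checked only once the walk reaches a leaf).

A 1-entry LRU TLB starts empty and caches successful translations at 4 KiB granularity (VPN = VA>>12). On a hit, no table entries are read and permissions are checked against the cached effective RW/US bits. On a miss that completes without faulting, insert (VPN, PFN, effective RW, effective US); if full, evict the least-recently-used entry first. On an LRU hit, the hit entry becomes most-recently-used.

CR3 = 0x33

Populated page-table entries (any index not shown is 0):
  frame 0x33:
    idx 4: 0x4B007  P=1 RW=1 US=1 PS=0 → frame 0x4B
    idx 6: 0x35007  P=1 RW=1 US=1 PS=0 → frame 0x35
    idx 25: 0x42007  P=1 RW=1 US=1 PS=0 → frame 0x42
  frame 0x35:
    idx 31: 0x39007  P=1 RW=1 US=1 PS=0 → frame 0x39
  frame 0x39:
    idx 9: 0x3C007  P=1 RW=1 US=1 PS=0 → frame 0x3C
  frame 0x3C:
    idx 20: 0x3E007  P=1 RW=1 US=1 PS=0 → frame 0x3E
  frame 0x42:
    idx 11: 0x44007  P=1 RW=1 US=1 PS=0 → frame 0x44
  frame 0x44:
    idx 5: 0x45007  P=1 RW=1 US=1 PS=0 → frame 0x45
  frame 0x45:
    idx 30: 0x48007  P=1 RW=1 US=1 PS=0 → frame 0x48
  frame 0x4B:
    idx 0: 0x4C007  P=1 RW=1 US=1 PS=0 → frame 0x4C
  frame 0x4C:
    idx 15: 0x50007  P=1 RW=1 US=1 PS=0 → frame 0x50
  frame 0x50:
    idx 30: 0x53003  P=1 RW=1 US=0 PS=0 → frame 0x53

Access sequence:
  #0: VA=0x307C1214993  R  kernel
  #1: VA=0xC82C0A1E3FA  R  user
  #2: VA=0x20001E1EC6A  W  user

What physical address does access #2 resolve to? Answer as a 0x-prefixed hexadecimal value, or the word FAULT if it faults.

Trace:
#0 VA=0x307C1214993 (r,kernel):
  L0: frame=0x33 idx=6 entry=0x35007 [P=1 RW=1 US=1 PS=0]
  L1: frame=0x35 idx=31 entry=0x39007 [P=1 RW=1 US=1 PS=0]
  L2: frame=0x39 idx=9 entry=0x3C007 [P=1 RW=1 US=1 PS=0]
  L3: frame=0x3C idx=20 entry=0x3E007 [P=1 RW=1 US=1 PS=0]
  → PA=0x3E993  (4 entries read)
#1 VA=0xC82C0A1E3FA (r,user):
  L0: frame=0x33 idx=25 entry=0x42007 [P=1 RW=1 US=1 PS=0]
  L1: frame=0x42 idx=11 entry=0x44007 [P=1 RW=1 US=1 PS=0]
  L2: frame=0x44 idx=5 entry=0x45007 [P=1 RW=1 US=1 PS=0]
  L3: frame=0x45 idx=30 entry=0x48007 [P=1 RW=1 US=1 PS=0]
  → PA=0x483FA  (4 entries read)
#2 VA=0x20001E1EC6A (w,user):
  L0: frame=0x33 idx=4 entry=0x4B007 [P=1 RW=1 US=1 PS=0]
  L1: frame=0x4B idx=0 entry=0x4C007 [P=1 RW=1 US=1 PS=0]
  L2: frame=0x4C idx=15 entry=0x50007 [P=1 RW=1 US=1 PS=0]
  L3: frame=0x50 idx=30 entry=0x53003 [P=1 RW=1 US=0 PS=0]
  ✗ PROTECTION_VIOLATION  [4 reads]

Access #2 PA: FAULT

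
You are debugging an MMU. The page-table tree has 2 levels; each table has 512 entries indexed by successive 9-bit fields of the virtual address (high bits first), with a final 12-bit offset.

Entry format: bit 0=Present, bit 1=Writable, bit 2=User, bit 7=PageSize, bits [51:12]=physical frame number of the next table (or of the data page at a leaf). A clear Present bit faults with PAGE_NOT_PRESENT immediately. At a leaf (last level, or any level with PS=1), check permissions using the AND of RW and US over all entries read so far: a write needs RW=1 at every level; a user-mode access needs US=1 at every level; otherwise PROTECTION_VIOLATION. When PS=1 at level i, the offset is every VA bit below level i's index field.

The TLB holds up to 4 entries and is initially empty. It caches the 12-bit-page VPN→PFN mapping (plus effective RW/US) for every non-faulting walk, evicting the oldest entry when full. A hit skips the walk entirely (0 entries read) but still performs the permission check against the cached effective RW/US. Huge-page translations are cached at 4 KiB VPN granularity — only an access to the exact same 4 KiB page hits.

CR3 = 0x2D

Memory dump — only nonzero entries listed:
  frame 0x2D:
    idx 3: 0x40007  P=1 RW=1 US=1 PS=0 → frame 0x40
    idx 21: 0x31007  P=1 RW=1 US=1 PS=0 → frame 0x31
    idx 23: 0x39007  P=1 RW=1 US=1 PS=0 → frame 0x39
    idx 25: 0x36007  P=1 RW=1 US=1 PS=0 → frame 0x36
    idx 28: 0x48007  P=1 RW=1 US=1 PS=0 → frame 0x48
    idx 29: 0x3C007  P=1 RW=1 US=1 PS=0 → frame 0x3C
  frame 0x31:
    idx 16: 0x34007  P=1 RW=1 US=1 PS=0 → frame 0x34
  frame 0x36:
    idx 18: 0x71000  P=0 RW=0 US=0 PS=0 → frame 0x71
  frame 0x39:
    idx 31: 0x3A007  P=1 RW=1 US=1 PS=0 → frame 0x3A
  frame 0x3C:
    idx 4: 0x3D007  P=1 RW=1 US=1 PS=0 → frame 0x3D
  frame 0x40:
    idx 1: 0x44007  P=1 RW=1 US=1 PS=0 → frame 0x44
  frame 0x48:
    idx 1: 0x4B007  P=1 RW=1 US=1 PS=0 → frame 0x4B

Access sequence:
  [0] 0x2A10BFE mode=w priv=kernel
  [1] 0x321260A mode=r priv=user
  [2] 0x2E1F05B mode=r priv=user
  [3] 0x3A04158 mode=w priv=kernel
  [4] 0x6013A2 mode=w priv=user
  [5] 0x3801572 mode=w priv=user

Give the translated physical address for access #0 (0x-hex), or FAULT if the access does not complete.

Trace:
#0 VA=0x2A10BFE (w,kernel):
  L0: frame=0x2D idx=21 entry=0x31007 [P=1 RW=1 US=1 PS=0]
  L1: frame=0x31 idx=16 entry=0x34007 [P=1 RW=1 US=1 PS=0]
  ⇒ phys 0x34BFE  [2 reads]
#1 VA=0x321260A (r,user):
  L0: frame=0x2D idx=25 entry=0x36007 [P=1 RW=1 US=1 PS=0]
  L1: frame=0x36 idx=18 entry=0x71000 [P=0 RW=0 US=0 PS=0]
  ✗ PAGE_NOT_PRESENT  [2 reads]
#2 VA=0x2E1F05B (r,user):
  L0: frame=0x2D idx=23 entry=0x39007 [P=1 RW=1 US=1 PS=0]
  L1: frame=0x39 idx=31 entry=0x3A007 [P=1 RW=1 US=1 PS=0]
  ⇒ phys 0x3A05B  [2 reads]
#3 VA=0x3A04158 (w,kernel):
  L0: frame=0x2D idx=29 entry=0x3C007 [P=1 RW=1 US=1 PS=0]
  L1: frame=0x3C idx=4 entry=0x3D007 [P=1 RW=1 US=1 PS=0]
  ⇒ phys 0x3D158  [2 reads]
#4 VA=0x6013A2 (w,user):
  L0: frame=0x2D idx=3 entry=0x40007 [P=1 RW=1 US=1 PS=0]
  L1: frame=0x40 idx=1 entry=0x44007 [P=1 RW=1 US=1 PS=0]
  ⇒ phys 0x443A2  [2 reads]
#5 VA=0x3801572 (w,user):
  L0: frame=0x2D idx=28 entry=0x48007 [P=1 RW=1 US=1 PS=0]
  L1: frame=0x48 idx=1 entry=0x4B007 [P=1 RW=1 US=1 PS=0]
  ⇒ phys 0x4B572  [2 reads]

Access #0 PA: 0x34BFE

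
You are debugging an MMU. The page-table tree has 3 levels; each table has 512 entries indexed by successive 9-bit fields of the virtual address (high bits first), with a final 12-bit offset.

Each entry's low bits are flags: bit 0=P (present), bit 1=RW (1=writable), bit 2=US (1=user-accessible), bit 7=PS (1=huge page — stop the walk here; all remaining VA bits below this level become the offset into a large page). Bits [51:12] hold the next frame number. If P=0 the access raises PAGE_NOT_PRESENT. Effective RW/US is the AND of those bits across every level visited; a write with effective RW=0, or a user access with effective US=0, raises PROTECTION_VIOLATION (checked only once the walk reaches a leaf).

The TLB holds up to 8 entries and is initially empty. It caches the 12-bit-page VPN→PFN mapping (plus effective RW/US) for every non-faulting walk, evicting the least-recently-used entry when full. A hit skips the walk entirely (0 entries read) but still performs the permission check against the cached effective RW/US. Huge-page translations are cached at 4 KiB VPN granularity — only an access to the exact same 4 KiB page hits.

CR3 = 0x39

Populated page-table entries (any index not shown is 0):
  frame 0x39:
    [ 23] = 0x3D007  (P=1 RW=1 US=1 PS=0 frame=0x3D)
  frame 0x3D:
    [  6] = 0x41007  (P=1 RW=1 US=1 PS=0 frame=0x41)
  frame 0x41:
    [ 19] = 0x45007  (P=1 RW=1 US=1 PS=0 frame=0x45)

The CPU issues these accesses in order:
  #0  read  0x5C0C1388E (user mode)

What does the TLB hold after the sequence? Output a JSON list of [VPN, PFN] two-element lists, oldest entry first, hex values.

Walk each access:
#0 VA=0x5C0C1388E (r,user):
  L0 @0x39[23] → 0x3D007  P=1,RW=1,US=1,PS=0
  L1 @0x3D[6] → 0x41007  P=1,RW=1,US=1,PS=0
  L2 @0x41[19] → 0x45007  P=1,RW=1,US=1,PS=0
  ✓ 0x4588E  — 3 lookups

TLB: [["0x5C0C13", "0x45"]]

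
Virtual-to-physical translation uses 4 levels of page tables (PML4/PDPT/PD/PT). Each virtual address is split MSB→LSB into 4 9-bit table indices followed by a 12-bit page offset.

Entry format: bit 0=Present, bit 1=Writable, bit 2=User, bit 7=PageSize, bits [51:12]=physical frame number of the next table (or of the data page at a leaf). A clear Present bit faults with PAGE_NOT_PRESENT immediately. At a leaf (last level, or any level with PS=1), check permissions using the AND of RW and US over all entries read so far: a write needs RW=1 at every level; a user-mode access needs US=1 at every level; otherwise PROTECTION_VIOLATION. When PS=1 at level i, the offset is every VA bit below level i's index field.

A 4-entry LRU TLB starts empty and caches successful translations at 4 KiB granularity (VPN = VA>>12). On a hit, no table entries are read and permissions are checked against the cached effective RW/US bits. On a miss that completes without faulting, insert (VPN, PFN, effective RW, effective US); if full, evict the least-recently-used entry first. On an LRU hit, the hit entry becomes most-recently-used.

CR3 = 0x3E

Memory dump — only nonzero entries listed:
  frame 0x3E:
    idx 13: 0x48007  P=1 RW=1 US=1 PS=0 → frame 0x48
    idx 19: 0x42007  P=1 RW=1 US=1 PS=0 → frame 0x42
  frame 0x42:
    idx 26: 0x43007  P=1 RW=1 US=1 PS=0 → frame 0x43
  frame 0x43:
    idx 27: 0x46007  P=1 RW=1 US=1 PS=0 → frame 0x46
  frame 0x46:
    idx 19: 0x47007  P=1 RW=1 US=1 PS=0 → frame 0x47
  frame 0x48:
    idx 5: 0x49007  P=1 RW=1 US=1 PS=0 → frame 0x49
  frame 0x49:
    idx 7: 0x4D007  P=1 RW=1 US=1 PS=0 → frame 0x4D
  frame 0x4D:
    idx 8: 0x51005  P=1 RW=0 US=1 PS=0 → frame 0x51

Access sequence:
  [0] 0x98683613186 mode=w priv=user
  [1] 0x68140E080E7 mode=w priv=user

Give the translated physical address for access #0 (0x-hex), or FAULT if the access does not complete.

Trace:
#0 VA=0x98683613186 (w,user):
  L0 @0x3E[19] → 0x42007  P=1,RW=1,US=1,PS=0
  L1 @0x42[26] → 0x43007  P=1,RW=1,US=1,PS=0
  L2 @0x43[27] → 0x46007  P=1,RW=1,US=1,PS=0
  L3 @0x46[19] → 0x47007  P=1,RW=1,US=1,PS=0
  ⇒ phys 0x47186  [4 reads]
#1 VA=0x68140E080E7 (w,user):
  L0 @0x3E[13] → 0x48007  P=1,RW=1,US=1,PS=0
  L1 @0x48[5] → 0x49007  P=1,RW=1,US=1,PS=0
  L2 @0x49[7] → 0x4D007  P=1,RW=1,US=1,PS=0
  L3 @0x4D[8] → 0x51005  P=1,RW=0,US=1,PS=0
  ✗ PROTECTION_VIOLATION  [4 reads]

Access #0 PA: 0x47186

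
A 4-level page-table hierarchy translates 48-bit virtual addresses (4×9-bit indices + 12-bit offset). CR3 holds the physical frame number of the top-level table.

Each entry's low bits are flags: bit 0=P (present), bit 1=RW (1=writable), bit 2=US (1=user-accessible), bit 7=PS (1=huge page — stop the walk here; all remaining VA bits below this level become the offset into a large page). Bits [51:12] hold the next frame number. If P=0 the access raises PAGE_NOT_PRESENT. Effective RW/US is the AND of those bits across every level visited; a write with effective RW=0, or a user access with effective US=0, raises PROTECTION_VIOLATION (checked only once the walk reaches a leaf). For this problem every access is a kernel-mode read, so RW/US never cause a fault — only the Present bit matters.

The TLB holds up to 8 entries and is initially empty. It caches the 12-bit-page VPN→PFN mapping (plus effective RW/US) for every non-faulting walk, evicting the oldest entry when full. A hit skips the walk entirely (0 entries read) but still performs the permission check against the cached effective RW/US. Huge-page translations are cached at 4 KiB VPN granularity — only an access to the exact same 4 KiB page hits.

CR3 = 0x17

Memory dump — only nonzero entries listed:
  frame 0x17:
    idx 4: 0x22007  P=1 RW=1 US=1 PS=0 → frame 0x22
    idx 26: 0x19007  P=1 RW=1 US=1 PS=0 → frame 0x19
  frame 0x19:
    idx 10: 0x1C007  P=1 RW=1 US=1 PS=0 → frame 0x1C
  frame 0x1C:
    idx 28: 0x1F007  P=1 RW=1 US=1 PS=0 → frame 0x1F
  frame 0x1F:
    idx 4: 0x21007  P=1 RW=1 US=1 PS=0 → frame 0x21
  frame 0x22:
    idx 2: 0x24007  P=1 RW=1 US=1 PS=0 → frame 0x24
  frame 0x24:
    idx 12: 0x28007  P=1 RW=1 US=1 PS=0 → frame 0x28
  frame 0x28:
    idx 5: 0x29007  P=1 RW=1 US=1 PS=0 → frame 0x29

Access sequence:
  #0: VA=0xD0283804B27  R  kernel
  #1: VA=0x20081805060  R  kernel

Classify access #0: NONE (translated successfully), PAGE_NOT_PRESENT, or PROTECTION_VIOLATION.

Trace:
#0 VA=0xD0283804B27 (r,kernel):
  [0] read 0x17 idx=26: raw=0x19007 flags P=1 W=1 U=1 S=0
  [1] read 0x19 idx=10: raw=0x1C007 flags P=1 W=1 U=1 S=0
  [2] read 0x1C idx=28: raw=0x1F007 flags P=1 W=1 U=1 S=0
  [3] read 0x1F idx=4: raw=0x21007 flags P=1 W=1 U=1 S=0
  ⇒ phys 0x21B27  [4 reads]
#1 VA=0x20081805060 (r,kernel):
  [0] read 0x17 idx=4: raw=0x22007 flags P=1 W=1 U=1 S=0
  [1] read 0x22 idx=2: raw=0x24007 flags P=1 W=1 U=1 S=0
  [2] read 0x24 idx=12: raw=0x28007 flags P=1 W=1 U=1 S=0
  [3] read 0x28 idx=5: raw=0x29007 flags P=1 W=1 U=1 S=0
  ⇒ phys 0x29060  [4 reads]

Access #0 fault: NONE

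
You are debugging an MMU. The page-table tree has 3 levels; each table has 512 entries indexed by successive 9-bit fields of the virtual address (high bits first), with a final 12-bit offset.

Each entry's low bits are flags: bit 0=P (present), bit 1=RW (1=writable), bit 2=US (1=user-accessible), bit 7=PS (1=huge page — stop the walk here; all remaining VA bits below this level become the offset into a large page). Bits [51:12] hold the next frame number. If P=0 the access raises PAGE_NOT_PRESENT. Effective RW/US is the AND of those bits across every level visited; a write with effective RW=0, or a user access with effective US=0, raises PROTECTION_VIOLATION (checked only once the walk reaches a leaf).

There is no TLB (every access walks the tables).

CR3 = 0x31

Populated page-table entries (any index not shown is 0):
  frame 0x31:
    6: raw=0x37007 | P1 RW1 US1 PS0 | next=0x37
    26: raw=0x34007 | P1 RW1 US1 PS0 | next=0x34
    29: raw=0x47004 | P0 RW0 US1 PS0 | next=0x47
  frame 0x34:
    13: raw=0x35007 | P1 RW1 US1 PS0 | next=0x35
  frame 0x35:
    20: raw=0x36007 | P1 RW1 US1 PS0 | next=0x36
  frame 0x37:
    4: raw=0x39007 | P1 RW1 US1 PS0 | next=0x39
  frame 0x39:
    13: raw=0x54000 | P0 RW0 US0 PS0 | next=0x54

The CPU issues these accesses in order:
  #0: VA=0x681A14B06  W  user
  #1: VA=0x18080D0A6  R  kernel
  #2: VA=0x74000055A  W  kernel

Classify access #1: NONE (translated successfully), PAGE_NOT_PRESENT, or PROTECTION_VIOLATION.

Walk each access:
#0 VA=0x681A14B06 (w,user):
  L0: frame=0x31 idx=26 entry=0x34007 [P=1 RW=1 US=1 PS=0]
  L1: frame=0x34 idx=13 entry=0x35007 [P=1 RW=1 US=1 PS=0]
  L2: frame=0x35 idx=20 entry=0x36007 [P=1 RW=1 US=1 PS=0]
  ✓ 0x36B06  — 3 lookups
#1 VA=0x18080D0A6 (r,kernel):
  L0: frame=0x31 idx=6 entry=0x37007 [P=1 RW=1 US=1 PS=0]
  L1: frame=0x37 idx=4 entry=0x39007 [P=1 RW=1 US=1 PS=0]
  L2: frame=0x39 idx=13 entry=0x54000 [P=0 RW=0 US=0 PS=0]
  → PAGE_NOT_PRESENT  (3 entries read)
#2 VA=0x74000055A (w,kernel):
  L0: frame=0x31 idx=29 entry=0x47004 [P=0 RW=0 US=1 PS=0]
  → PAGE_NOT_PRESENT  (1 entries read)

Access #1 fault: PAGE_NOT_PRESENT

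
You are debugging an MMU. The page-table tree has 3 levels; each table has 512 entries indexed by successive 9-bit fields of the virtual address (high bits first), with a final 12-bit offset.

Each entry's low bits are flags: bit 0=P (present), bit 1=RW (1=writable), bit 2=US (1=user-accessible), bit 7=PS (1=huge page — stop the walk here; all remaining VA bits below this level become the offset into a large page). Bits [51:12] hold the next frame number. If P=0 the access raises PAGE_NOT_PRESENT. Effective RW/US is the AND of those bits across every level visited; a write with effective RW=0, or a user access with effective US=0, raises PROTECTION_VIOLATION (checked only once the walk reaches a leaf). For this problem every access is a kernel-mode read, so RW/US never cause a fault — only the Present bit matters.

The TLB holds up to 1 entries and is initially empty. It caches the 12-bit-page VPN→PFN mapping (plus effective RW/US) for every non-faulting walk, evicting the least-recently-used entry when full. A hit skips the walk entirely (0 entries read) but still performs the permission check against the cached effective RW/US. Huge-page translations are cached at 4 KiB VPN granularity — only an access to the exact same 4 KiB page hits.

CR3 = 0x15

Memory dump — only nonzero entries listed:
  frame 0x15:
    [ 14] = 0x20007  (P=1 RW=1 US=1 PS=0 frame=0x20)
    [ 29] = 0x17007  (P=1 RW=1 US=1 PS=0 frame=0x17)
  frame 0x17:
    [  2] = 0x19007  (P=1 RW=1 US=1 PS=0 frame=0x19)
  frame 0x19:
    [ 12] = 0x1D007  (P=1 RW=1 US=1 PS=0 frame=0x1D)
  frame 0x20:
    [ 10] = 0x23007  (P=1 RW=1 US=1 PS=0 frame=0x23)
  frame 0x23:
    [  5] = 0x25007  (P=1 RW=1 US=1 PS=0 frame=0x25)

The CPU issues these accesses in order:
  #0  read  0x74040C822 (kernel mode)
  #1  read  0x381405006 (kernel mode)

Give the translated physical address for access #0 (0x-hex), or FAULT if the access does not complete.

Walk each access:
#0 VA=0x74040C822 (r,kernel):
  L0 @0x15[29] → 0x17007  P=1,RW=1,US=1,PS=0
  L1 @0x17[2] → 0x19007  P=1,RW=1,US=1,PS=0
  L2 @0x19[12] → 0x1D007  P=1,RW=1,US=1,PS=0
  → PA=0x1D822  (3 entries read)
#1 VA=0x381405006 (r,kernel):
  L0 @0x15[14] → 0x20007  P=1,RW=1,US=1,PS=0
  L1 @0x20[10] → 0x23007  P=1,RW=1,US=1,PS=0
  L2 @0x23[5] → 0x25007  P=1,RW=1,US=1,PS=0
  → PA=0x25006  (3 entries read)

Access #0 PA: 0x1D822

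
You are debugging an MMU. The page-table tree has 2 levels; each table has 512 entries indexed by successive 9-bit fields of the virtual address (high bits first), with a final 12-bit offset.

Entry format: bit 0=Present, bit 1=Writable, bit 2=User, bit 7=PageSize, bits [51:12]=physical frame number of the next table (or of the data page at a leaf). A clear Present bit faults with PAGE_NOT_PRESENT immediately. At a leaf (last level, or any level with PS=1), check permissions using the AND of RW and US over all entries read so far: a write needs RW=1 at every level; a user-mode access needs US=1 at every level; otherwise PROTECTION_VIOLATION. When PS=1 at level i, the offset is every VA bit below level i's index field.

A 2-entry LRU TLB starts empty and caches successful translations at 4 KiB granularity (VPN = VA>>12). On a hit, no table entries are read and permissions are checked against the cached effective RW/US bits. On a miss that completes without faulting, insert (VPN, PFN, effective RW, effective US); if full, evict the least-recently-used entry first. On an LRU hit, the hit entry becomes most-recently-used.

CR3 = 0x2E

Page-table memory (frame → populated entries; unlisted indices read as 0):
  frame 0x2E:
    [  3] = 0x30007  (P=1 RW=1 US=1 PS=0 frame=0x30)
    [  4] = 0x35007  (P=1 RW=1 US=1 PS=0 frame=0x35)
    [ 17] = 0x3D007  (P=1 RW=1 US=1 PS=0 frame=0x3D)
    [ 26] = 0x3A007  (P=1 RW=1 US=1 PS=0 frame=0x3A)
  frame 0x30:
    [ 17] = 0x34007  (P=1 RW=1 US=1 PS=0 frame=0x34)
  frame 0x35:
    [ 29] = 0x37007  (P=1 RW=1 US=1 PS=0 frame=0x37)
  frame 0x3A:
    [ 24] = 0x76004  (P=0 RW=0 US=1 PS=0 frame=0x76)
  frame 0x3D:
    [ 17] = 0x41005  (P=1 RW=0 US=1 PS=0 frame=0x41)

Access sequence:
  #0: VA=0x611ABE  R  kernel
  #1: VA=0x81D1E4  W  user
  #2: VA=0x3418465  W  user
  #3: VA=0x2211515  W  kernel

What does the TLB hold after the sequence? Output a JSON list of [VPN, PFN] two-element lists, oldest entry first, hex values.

Per-access translation:
#0 VA=0x611ABE (r,kernel):
  [0] read 0x2E idx=3: raw=0x30007 flags P=1 W=1 U=1 S=0
  [1] read 0x30 idx=17: raw=0x34007 flags P=1 W=1 U=1 S=0
  ⇒ phys 0x34ABE  [2 reads]
#1 VA=0x81D1E4 (w,user):
  [0] read 0x2E idx=4: raw=0x35007 flags P=1 W=1 U=1 S=0
  [1] read 0x35 idx=29: raw=0x37007 flags P=1 W=1 U=1 S=0
  ⇒ phys 0x371E4  [2 reads]
#2 VA=0x3418465 (w,user):
  [0] read 0x2E idx=26: raw=0x3A007 flags P=1 W=1 U=1 S=0
  [1] read 0x3A idx=24: raw=0x76004 flags P=0 W=0 U=1 S=0
  → PAGE_NOT_PRESENT  (2 entries read)
#3 VA=0x2211515 (w,kernel):
  [0] read 0x2E idx=17: raw=0x3D007 flags P=1 W=1 U=1 S=0
  [1] read 0x3D idx=17: raw=0x41005 flags P=1 W=0 U=1 S=0
  → PROTECTION_VIOLATION  (2 entries read)

TLB: [["0x611", "0x34"], ["0x81D", "0x37"]]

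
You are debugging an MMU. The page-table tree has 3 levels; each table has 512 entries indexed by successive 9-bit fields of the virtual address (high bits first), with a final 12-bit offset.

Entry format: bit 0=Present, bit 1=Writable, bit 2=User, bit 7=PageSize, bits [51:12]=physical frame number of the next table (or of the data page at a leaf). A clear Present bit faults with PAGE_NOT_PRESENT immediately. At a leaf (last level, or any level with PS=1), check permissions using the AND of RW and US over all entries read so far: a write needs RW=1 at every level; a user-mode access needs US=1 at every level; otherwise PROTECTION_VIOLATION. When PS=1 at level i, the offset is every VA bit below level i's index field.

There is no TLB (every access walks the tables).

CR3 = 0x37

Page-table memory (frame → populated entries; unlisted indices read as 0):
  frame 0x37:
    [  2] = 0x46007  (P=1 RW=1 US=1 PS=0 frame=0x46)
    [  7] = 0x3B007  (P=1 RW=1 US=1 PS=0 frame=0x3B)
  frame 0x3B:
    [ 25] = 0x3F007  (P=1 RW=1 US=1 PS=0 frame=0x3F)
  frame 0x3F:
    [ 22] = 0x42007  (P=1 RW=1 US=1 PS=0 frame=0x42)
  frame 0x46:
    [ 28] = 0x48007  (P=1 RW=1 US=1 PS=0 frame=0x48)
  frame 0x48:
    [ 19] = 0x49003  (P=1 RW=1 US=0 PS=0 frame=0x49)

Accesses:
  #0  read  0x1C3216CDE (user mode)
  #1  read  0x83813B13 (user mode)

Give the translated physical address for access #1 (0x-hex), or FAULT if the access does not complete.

Per-access translation:
#0 VA=0x1C3216CDE (r,user):
  L0: frame=0x37 idx=7 entry=0x3B007 [P=1 RW=1 US=1 PS=0]
  L1: frame=0x3B idx=25 entry=0x3F007 [P=1 RW=1 US=1 PS=0]
  L2: frame=0x3F idx=22 entry=0x42007 [P=1 RW=1 US=1 PS=0]
  → PA=0x42CDE  (3 entries read)
#1 VA=0x83813B13 (r,user):
  L0: frame=0x37 idx=2 entry=0x46007 [P=1 RW=1 US=1 PS=0]
  L1: frame=0x46 idx=28 entry=0x48007 [P=1 RW=1 US=1 PS=0]
  L2: frame=0x48 idx=19 entry=0x49003 [P=1 RW=1 US=0 PS=0]
  ✗ PROTECTION_VIOLATION  [3 reads]

Access #1 PA: FAULT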